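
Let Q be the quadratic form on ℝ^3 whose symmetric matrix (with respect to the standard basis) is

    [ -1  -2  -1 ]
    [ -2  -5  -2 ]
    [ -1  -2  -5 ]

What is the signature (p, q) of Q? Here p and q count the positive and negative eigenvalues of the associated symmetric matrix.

Row-reducing A symmetrically gives the diagonal entries -1, -1, -4.
That gives 3 negative pivots.

(0, 3)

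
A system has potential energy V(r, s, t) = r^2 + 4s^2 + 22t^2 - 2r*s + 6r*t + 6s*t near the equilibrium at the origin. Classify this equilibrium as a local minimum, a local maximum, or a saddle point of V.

The Hessian at the origin is H = [[2, -2, 6], [-2, 8, 6], [6, 6, 44]].
Congruent diagonalization of H (simultaneous row and column reduction) yields pivots 2, 6, 2.
Counting signs: 3 positive.
H is positive definite, so the origin is a strict local minimum.

local minimum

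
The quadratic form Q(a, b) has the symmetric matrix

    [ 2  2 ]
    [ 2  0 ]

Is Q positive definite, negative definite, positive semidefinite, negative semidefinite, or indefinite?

For the 2×2 matrix [[2, 2], [2, 0]]: det = 2·0 − (2)² = -4, trace = 2.
det < 0 so the eigenvalues have opposite signs; the form is indefinite.

indefinite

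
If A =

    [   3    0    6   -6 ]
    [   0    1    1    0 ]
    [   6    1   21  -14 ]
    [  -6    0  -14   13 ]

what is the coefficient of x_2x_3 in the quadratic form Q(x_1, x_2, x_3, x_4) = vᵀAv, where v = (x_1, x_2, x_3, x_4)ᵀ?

The coefficient of x_2x_3 is A[2,3] + A[3,2] = 2·1 = 2.

2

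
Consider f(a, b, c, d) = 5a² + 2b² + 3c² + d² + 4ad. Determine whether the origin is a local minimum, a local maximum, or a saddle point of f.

local minimum

The Hessian at the origin is H = [[10, 0, 0, 4], [0, 4, 0, 0], [0, 0, 6, 0], [4, 0, 0, 2]].
An LDLᵀ factorisation of H has diagonal entries 10, 4, 6, 2/5.
That gives 4 positive pivots.
H is positive definite, so the origin is a strict local minimum.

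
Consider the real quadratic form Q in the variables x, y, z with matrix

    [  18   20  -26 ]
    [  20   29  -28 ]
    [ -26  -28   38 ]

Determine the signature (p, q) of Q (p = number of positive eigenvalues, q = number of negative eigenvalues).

(3, 0)

Congruent diagonalization of A (simultaneous row and column reduction) yields pivots 18, 61/9, 20/61.
Counting signs: 3 positive.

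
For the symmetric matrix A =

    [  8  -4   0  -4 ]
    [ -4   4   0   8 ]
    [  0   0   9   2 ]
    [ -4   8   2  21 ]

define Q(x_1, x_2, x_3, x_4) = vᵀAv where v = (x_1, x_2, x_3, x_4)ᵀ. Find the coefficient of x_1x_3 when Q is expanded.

The coefficient of x_1x_3 is A[1,3] + A[3,1] = 2·0 = 0.

0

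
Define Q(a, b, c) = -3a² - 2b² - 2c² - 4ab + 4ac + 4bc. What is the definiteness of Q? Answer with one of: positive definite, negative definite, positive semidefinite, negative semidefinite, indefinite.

The symmetric matrix is A = [[-3, -2, 2], [-2, -2, 2], [2, 2, -2]].
Congruent diagonalization of A (simultaneous row and column reduction) yields pivots -3, -2/3, 0.
So there are 2 negative, 1 zero pivots.
Hence Q is negative semidefinite.

negative semidefinite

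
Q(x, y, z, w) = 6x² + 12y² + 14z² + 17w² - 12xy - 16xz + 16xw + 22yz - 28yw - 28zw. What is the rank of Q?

4

The symmetric matrix is A = [[6, -6, -8, 8], [-6, 12, 11, -14], [-8, 11, 14, -14], [8, -14, -14, 17]].
Row-reducing A symmetrically gives the diagonal entries 6, 6, 11/6, 3/11.
Counting signs: 4 positive.
The rank is the number of nonzero pivots: 4.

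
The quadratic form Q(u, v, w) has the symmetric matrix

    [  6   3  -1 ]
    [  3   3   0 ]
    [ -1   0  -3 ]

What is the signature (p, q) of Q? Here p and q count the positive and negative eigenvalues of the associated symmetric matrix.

(2, 1)

Applying the same elementary operations to the rows and columns of A produces a congruent diagonal matrix with entries 6, 3/2, -10/3.
So there are 2 positive, 1 negative pivots.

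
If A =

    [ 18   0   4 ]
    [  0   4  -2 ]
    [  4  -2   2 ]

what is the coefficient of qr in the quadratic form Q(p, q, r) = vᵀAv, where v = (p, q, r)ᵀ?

-4

The coefficient of qr is A[2,3] + A[3,2] = 2·(-2) = -4.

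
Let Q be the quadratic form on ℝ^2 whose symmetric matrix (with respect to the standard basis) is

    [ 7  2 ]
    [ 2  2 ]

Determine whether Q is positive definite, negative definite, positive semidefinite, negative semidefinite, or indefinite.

positive definite

Leading principal minors: Δ_1 = 7, Δ_2 = 10.
All leading principal minors are positive, so by Sylvester's criterion Q is positive definite.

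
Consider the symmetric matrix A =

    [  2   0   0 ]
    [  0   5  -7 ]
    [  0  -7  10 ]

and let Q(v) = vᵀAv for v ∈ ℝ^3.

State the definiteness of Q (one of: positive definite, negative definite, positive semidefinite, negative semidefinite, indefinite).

Leading principal minors: Δ_1 = 2, Δ_2 = 10, Δ_3 = 2.
All leading principal minors are positive, so by Sylvester's criterion Q is positive definite.

positive definite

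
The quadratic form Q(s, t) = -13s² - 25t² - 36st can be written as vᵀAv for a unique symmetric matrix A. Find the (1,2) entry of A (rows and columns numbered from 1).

-18

The coefficient of s·t in Q is -36. For a symmetric A this equals A[1,2] + A[2,1] = 2·A[1,2].
So A[1,2] = -36/2 = -18.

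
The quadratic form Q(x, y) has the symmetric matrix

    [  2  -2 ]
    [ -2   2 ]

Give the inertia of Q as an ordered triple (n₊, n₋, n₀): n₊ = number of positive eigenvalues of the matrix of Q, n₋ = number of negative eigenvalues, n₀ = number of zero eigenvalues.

Congruent diagonalization of A (simultaneous row and column reduction) yields pivots 2, 0.
Counting signs: 1 positive, 1 zero.

(1, 0, 1)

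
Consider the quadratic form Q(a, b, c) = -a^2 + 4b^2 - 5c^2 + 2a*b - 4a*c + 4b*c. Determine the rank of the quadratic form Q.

The associated matrix is A = [[-1, 1, -2], [1, 4, 2], [-2, 2, -5]].
Row-reducing A symmetrically gives the diagonal entries -1, 5, -1.
So there are 1 positive, 2 negative pivots.
The rank is the number of nonzero pivots: 3.

3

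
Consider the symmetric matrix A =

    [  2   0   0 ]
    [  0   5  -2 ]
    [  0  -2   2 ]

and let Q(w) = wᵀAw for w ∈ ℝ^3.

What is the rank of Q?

3

Congruent diagonalization of A (simultaneous row and column reduction) yields pivots 2, 5, 6/5.
So there are 3 positive pivots.
The rank is the number of nonzero pivots: 3.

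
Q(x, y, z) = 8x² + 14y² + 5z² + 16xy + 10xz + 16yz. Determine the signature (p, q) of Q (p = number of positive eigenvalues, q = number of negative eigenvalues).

Write A = [[8, 8, 5], [8, 14, 8], [5, 8, 5]].
Row-reducing A symmetrically gives the diagonal entries 8, 6, 3/8.
So there are 3 positive pivots.

(3, 0)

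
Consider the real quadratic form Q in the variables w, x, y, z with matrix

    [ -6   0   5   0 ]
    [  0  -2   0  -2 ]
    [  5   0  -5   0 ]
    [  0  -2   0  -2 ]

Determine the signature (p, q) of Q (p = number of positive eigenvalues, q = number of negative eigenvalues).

(0, 3)

Congruent diagonalization of A (simultaneous row and column reduction) yields pivots -6, -2, -5/6, 0.
So there are 3 negative, 1 zero pivots.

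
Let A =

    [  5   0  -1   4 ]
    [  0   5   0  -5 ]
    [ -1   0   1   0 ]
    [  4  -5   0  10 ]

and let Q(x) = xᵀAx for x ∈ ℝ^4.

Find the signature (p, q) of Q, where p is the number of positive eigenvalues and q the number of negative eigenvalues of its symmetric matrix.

(4, 0)

Applying the same elementary operations to the rows and columns of A produces a congruent diagonal matrix with entries 5, 5, 4/5, 1.
So there are 4 positive pivots.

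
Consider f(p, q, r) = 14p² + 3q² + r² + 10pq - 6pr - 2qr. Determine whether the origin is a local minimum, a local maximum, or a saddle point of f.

local minimum

The Hessian at the origin is H = [[28, 10, -6], [10, 6, -2], [-6, -2, 2]].
An LDLᵀ factorisation of H has diagonal entries 28, 17/7, 12/17.
That gives 3 positive pivots.
H is positive definite, so the origin is a strict local minimum.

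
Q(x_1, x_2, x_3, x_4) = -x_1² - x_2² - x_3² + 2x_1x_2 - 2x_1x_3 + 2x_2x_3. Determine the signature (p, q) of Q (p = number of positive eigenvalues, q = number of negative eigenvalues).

(0, 1)

The associated matrix is A = [[-1, 1, -1, 0], [1, -1, 1, 0], [-1, 1, -1, 0], [0, 0, 0, 0]].
Applying the same elementary operations to the rows and columns of A produces a congruent diagonal matrix with entries -1, 0, 0, 0.
That gives 1 negative, 3 zero pivots.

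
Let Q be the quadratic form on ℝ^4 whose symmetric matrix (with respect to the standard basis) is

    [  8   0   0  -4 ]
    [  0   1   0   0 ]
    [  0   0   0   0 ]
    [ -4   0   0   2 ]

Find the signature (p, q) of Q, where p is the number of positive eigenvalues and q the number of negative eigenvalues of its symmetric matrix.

(2, 0)

Congruent diagonalization of A (simultaneous row and column reduction) yields pivots 8, 1, 0, 0.
Counting signs: 2 positive, 2 zero.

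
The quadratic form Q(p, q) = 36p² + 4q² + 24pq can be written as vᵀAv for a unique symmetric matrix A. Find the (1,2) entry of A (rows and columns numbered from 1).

The coefficient of p·q in Q is 24. For a symmetric A this equals A[1,2] + A[2,1] = 2·A[1,2].
So A[1,2] = 24/2 = 12.

12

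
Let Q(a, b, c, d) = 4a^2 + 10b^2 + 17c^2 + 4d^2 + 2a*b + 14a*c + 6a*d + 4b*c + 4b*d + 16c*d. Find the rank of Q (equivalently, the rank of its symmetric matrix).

The symmetric matrix is A = [[4, 1, 7, 3], [1, 10, 2, 2], [7, 2, 17, 8], [3, 2, 8, 4]].
Symmetric row and column elimination reduces A to a congruent diagonal form with pivots 4, 39/4, 185/39, 6/185.
Counting signs: 4 positive.
The rank is the number of nonzero pivots: 4.

4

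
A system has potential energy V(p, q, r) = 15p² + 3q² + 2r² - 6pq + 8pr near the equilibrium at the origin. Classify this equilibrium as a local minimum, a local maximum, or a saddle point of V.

local minimum

The Hessian at the origin is H = [[30, -6, 8], [-6, 6, 0], [8, 0, 4]].
Symmetric row and column elimination reduces H to a congruent diagonal form with pivots 30, 24/5, 4/3.
That gives 3 positive pivots.
H is positive definite, so the origin is a strict local minimum.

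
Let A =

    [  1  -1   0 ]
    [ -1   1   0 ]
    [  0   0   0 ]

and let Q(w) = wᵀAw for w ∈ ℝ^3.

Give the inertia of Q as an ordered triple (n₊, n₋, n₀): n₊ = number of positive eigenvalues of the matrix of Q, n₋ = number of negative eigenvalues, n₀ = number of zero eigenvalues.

Congruent diagonalization of A (simultaneous row and column reduction) yields pivots 1, 0, 0.
That gives 1 positive, 2 zero pivots.

(1, 0, 2)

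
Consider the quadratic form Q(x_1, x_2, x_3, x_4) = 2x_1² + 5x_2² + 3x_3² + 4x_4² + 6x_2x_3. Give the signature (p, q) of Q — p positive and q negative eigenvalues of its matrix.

The associated matrix is A = [[2, 0, 0, 0], [0, 5, 3, 0], [0, 3, 3, 0], [0, 0, 0, 4]].
An LDLᵀ factorisation of A has diagonal entries 2, 5, 6/5, 4.
Counting signs: 4 positive.

(4, 0)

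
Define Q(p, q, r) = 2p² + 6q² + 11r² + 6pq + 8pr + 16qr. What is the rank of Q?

3

Write A = [[2, 3, 4], [3, 6, 8], [4, 8, 11]].
Congruent diagonalization of A (simultaneous row and column reduction) yields pivots 2, 3/2, 1/3.
Counting signs: 3 positive.
The rank is the number of nonzero pivots: 3.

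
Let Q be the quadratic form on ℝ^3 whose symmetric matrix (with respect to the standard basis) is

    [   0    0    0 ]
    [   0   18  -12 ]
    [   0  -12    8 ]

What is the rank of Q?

Symmetric row and column elimination reduces A to a congruent diagonal form with pivots 0, 18, 0.
That gives 1 positive, 2 zero pivots.
The rank is the number of nonzero pivots: 1.

1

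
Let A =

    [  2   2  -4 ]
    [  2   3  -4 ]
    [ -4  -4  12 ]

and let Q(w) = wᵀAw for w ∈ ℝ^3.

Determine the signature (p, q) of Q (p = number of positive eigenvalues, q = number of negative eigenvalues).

(3, 0)

Symmetric row and column elimination reduces A to a congruent diagonal form with pivots 2, 1, 4.
So there are 3 positive pivots.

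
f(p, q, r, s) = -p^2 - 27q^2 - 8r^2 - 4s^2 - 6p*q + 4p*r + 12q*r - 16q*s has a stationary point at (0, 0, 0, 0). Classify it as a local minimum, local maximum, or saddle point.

local maximum

The Hessian at the origin is H = [[-2, -6, 4, 0], [-6, -54, 12, -16], [4, 12, -16, 0], [0, -16, 0, -8]].
Row-reducing H symmetrically gives the diagonal entries -2, -36, -8, -8/9.
So there are 4 negative pivots.
H is negative definite, so the origin is a strict local maximum.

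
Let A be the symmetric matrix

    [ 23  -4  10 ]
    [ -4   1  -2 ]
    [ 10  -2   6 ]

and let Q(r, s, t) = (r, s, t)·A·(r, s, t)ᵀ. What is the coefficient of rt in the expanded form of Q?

20

The coefficient of rt is A[1,3] + A[3,1] = 2·10 = 20.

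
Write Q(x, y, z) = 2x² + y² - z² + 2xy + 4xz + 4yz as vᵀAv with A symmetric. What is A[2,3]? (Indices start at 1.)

The coefficient of y·z in Q is 4. For a symmetric A this equals A[2,3] + A[3,2] = 2·A[2,3].
So A[2,3] = 4/2 = 2.

2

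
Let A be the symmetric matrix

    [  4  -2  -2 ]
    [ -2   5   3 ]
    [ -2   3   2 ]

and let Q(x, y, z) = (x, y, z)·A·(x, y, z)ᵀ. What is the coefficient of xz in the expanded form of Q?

The coefficient of xz is A[1,3] + A[3,1] = 2·(-2) = -4.

-4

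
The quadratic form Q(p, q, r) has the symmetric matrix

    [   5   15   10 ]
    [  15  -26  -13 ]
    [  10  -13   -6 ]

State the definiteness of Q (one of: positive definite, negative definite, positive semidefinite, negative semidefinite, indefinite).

Symmetric row and column elimination reduces A to a congruent diagonal form with pivots 5, -71, 3/71.
So there are 2 positive, 1 negative pivots.
Hence Q is indefinite.

indefinite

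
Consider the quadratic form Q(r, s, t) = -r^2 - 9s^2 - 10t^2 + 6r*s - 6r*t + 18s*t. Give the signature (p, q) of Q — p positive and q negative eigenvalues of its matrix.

The associated matrix is A = [[-1, 3, -3], [3, -9, 9], [-3, 9, -10]].
Applying the same elementary operations to the rows and columns of A produces a congruent diagonal matrix with entries -1, 0, -1.
So there are 2 negative, 1 zero pivots.

(0, 2)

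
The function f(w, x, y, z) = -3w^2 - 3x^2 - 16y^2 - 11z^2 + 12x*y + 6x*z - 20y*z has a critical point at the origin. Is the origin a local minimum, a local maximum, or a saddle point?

The Hessian at the origin is H = [[-6, 0, 0, 0], [0, -6, 12, 6], [0, 12, -32, -20], [0, 6, -20, -22]].
Symmetric row and column elimination reduces H to a congruent diagonal form with pivots -6, -6, -8, -8.
That gives 4 negative pivots.
H is negative definite, so the origin is a strict local maximum.

local maximum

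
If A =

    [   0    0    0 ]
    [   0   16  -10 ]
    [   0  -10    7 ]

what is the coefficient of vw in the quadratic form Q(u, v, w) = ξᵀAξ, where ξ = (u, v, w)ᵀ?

-20

The coefficient of vw is A[2,3] + A[3,2] = 2·(-10) = -20.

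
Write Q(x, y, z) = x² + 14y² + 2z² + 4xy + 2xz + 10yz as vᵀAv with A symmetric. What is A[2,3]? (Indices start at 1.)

The coefficient of y·z in Q is 10. For a symmetric A this equals A[2,3] + A[3,2] = 2·A[2,3].
So A[2,3] = 10/2 = 5.

5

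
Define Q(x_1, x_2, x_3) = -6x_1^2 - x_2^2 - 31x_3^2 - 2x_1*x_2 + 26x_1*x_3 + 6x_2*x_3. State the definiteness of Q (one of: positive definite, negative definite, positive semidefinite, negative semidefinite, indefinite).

negative definite

The symmetric matrix of Q is A = [[-6, -1, 13], [-1, -1, 3], [13, 3, -31]].
Leading principal minors: Δ_1 = -6, Δ_2 = 5, Δ_3 = -10.
The signs alternate starting with Δ_1 < 0, so by Sylvester's criterion Q is negative definite.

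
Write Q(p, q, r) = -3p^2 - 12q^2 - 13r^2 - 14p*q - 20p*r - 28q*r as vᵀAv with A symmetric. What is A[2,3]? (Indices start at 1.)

-14

The coefficient of q·r in Q is -28. For a symmetric A this equals A[2,3] + A[3,2] = 2·A[2,3].
So A[2,3] = -28/2 = -14.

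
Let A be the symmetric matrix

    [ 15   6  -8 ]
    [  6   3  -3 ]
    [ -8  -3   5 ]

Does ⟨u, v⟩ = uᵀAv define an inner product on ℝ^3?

Leading principal minors: Δ_1 = 15, Δ_2 = 9, Δ_3 = 6.
All leading principal minors are positive, so by Sylvester's criterion Q is positive definite.
⟨·,·⟩ is an inner product exactly when A is positive definite.

yes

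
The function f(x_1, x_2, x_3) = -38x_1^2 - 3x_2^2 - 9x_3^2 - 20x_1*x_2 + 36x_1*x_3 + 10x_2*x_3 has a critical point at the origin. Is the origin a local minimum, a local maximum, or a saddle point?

local maximum

The Hessian at the origin is H = [[-76, -20, 36], [-20, -6, 10], [36, 10, -18]].
Row-reducing H symmetrically gives the diagonal entries -76, -14/19, -4/7.
Counting signs: 3 negative.
H is negative definite, so the origin is a strict local maximum.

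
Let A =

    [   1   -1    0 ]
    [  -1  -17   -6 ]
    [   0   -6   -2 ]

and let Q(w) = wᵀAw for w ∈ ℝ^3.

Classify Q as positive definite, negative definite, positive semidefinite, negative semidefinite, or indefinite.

indefinite

Row-reducing A symmetrically gives the diagonal entries 1, -18, 0.
So there are 1 positive, 1 negative, 1 zero pivots.
Hence Q is indefinite.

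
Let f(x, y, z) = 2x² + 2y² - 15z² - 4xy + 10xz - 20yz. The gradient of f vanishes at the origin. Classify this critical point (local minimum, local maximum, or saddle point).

The Hessian at the origin is H = [[4, -4, 10], [-4, 4, -20], [10, -20, -30]].
H is indefinite, so the origin is a saddle point.

saddle point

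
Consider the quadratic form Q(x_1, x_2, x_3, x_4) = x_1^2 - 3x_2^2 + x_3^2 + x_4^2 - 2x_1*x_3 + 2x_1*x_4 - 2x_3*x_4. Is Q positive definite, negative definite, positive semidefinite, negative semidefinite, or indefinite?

indefinite

The associated matrix is A = [[1, 0, -1, 1], [0, -3, 0, 0], [-1, 0, 1, -1], [1, 0, -1, 1]].
Congruent diagonalization of A (simultaneous row and column reduction) yields pivots 1, -3, 0, 0.
So there are 1 positive, 1 negative, 2 zero pivots.
Hence Q is indefinite.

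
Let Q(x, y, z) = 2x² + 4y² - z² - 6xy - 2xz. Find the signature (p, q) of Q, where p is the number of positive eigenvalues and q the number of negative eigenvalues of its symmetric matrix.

The symmetric matrix is A = [[2, -3, -1], [-3, 4, 0], [-1, 0, -1]].
An LDLᵀ factorisation of A has diagonal entries 2, -1/2, 3.
Counting signs: 2 positive, 1 negative.

(2, 1)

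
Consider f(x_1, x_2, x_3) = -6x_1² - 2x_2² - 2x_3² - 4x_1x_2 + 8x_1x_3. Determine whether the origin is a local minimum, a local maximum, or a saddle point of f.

The Hessian at the origin is H = [[-12, -4, 8], [-4, -4, 0], [8, 0, -4]].
Row-reducing H symmetrically gives the diagonal entries -12, -8/3, 4.
Counting signs: 1 positive, 2 negative.
H is indefinite, so the origin is a saddle point.

saddle point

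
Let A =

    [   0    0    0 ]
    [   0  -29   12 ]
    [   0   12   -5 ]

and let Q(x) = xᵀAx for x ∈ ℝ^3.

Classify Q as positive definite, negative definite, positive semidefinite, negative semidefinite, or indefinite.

negative semidefinite

Congruent diagonalization of A (simultaneous row and column reduction) yields pivots 0, -29, -1/29.
That gives 2 negative, 1 zero pivots.
Hence Q is negative semidefinite.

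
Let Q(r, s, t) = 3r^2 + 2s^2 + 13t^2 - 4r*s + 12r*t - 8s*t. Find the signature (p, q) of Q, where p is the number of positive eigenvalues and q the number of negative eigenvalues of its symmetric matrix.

(3, 0)

The associated matrix is A = [[3, -2, 6], [-2, 2, -4], [6, -4, 13]].
An LDLᵀ factorisation of A has diagonal entries 3, 2/3, 1.
That gives 3 positive pivots.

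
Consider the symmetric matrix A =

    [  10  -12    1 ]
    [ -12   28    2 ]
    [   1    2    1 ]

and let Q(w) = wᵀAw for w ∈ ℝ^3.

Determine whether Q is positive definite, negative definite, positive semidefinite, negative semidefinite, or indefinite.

Symmetric row and column elimination reduces A to a congruent diagonal form with pivots 10, 68/5, 5/34.
Counting signs: 3 positive.
Hence Q is positive definite.

positive definite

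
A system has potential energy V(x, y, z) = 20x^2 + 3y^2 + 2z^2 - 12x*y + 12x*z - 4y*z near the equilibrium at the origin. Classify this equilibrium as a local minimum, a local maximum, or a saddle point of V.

local minimum

The Hessian at the origin is H = [[40, -12, 12], [-12, 6, -4], [12, -4, 4]].
Congruent diagonalization of H (simultaneous row and column reduction) yields pivots 40, 12/5, 1/3.
Counting signs: 3 positive.
H is positive definite, so the origin is a strict local minimum.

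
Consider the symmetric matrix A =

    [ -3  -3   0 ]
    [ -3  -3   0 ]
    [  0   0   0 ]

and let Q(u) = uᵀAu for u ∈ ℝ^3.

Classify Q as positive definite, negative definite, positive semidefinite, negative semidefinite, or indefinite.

negative semidefinite

Applying the same elementary operations to the rows and columns of A produces a congruent diagonal matrix with entries -3, 0, 0.
That gives 1 negative, 2 zero pivots.
Hence Q is negative semidefinite.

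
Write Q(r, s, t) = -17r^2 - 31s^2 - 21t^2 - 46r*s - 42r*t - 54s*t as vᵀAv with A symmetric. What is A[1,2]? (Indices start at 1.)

The coefficient of r·s in Q is -46. For a symmetric A this equals A[1,2] + A[2,1] = 2·A[1,2].
So A[1,2] = -46/2 = -23.

-23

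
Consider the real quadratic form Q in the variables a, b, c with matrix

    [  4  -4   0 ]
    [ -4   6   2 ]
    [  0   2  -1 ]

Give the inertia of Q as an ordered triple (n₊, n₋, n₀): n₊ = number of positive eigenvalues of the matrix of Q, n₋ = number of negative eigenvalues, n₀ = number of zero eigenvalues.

An LDLᵀ factorisation of A has diagonal entries 4, 2, -3.
That gives 2 positive, 1 negative pivots.

(2, 1, 0)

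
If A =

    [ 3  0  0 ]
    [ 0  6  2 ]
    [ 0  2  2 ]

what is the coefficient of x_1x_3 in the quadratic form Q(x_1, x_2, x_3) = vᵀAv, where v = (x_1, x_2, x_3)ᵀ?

The coefficient of x_1x_3 is A[1,3] + A[3,1] = 2·0 = 0.

0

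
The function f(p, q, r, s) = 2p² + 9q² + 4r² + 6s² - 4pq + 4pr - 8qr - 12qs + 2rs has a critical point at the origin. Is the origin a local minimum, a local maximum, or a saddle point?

local minimum

The Hessian at the origin is H = [[4, -4, 4, 0], [-4, 18, -8, -12], [4, -8, 8, 2], [0, -12, 2, 12]].
Applying the same elementary operations to the rows and columns of H produces a congruent diagonal matrix with entries 4, 14, 20/7, 1.
That gives 4 positive pivots.
H is positive definite, so the origin is a strict local minimum.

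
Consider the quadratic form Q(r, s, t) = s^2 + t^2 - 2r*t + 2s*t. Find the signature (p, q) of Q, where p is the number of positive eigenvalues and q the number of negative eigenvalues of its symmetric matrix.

The symmetric matrix is A = [[0, 0, -1], [0, 1, 1], [-1, 1, 1]].
By Sylvester's law of inertia any congruent diagonalization of A has 2 positive, 1 negative and 0 zero entries.

(2, 1)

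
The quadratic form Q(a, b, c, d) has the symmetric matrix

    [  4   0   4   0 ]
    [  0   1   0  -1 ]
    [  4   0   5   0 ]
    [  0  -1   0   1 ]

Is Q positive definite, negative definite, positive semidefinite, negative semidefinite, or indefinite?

Applying the same elementary operations to the rows and columns of A produces a congruent diagonal matrix with entries 4, 1, 1, 0.
So there are 3 positive, 1 zero pivots.
Hence Q is positive semidefinite.

positive semidefinite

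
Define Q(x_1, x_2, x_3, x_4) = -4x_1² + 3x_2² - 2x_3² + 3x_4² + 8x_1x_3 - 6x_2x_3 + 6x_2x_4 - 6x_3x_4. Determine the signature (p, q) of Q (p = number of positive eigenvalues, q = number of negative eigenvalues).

The associated matrix is A = [[-4, 0, 4, 0], [0, 3, -3, 3], [4, -3, -2, -3], [0, 3, -3, 3]].
Congruent diagonalization of A (simultaneous row and column reduction) yields pivots -4, 3, -1, 0.
Counting signs: 1 positive, 2 negative, 1 zero.

(1, 2)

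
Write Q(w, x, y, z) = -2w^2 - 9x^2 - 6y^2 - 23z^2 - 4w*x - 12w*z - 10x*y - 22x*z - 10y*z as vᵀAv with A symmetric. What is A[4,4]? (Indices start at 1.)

The coefficient of z^2 in Q is -23, and that is exactly A[4,4].

-23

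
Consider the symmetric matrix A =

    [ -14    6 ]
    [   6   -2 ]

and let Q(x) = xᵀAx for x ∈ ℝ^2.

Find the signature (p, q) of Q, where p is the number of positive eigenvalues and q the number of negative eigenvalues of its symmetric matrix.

Symmetric row and column elimination reduces A to a congruent diagonal form with pivots -14, 4/7.
That gives 1 positive, 1 negative pivots.

(1, 1)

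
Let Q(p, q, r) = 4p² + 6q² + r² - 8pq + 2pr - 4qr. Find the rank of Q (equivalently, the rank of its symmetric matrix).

The symmetric matrix is A = [[4, -4, 1], [-4, 6, -2], [1, -2, 1]].
Applying the same elementary operations to the rows and columns of A produces a congruent diagonal matrix with entries 4, 2, 1/4.
Counting signs: 3 positive.
The rank is the number of nonzero pivots: 3.

3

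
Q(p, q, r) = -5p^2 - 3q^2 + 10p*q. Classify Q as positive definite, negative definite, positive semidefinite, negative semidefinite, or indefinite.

The associated matrix is A = [[-5, 5, 0], [5, -3, 0], [0, 0, 0]].
Applying the same elementary operations to the rows and columns of A produces a congruent diagonal matrix with entries -5, 2, 0.
That gives 1 positive, 1 negative, 1 zero pivots.
Hence Q is indefinite.

indefinite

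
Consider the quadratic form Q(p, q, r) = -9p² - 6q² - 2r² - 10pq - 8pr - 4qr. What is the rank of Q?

The associated matrix is A = [[-9, -5, -4], [-5, -6, -2], [-4, -2, -2]].
Symmetric row and column elimination reduces A to a congruent diagonal form with pivots -9, -29/9, -6/29.
Counting signs: 3 negative.
The rank is the number of nonzero pivots: 3.

3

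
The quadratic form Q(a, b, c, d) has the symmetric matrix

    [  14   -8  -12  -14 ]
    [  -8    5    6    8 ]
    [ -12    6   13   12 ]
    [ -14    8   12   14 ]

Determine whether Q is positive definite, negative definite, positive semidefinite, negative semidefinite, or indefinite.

Congruent diagonalization of A (simultaneous row and column reduction) yields pivots 14, 3/7, 1, 0.
So there are 3 positive, 1 zero pivots.
Hence Q is positive semidefinite.

positive semidefinite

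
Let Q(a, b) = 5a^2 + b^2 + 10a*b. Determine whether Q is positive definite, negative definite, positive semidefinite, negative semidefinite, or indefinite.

indefinite

The symmetric matrix of Q is [[5, 5], [5, 1]].
For the 2×2 matrix [[5, 5], [5, 1]]: det = 5·1 − (5)² = -20, trace = 6.
det < 0 so the eigenvalues have opposite signs; the form is indefinite.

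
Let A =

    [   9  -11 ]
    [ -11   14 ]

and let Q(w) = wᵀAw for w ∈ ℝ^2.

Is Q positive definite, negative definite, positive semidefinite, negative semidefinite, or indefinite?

Leading principal minors: Δ_1 = 9, Δ_2 = 5.
All leading principal minors are positive, so by Sylvester's criterion Q is positive definite.

positive definite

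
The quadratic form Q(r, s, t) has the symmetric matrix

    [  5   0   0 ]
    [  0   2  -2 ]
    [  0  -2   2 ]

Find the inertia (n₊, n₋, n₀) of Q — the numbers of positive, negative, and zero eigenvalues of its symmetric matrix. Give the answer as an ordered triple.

Row-reducing A symmetrically gives the diagonal entries 5, 2, 0.
That gives 2 positive, 1 zero pivots.

(2, 0, 1)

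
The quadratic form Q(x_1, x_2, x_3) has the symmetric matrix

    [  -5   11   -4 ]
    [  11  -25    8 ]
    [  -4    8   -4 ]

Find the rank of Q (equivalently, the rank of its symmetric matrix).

2

Symmetric row and column elimination reduces A to a congruent diagonal form with pivots -5, -4/5, 0.
So there are 2 negative, 1 zero pivots.
The rank is the number of nonzero pivots: 2.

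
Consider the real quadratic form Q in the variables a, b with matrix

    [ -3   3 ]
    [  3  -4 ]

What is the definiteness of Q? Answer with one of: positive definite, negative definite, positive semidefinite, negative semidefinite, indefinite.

negative definite

For the 2×2 matrix [[-3, 3], [3, -4]]: det = -3·-4 − (3)² = 3, trace = -7.
det > 0 so both eigenvalues share the sign of the trace; trace = -7 < 0 ⇒ both negative.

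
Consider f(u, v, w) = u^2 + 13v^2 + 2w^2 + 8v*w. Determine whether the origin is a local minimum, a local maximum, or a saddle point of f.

local minimum

The Hessian at the origin is H = [[2, 0, 0], [0, 26, 8], [0, 8, 4]].
Applying the same elementary operations to the rows and columns of H produces a congruent diagonal matrix with entries 2, 26, 20/13.
That gives 3 positive pivots.
H is positive definite, so the origin is a strict local minimum.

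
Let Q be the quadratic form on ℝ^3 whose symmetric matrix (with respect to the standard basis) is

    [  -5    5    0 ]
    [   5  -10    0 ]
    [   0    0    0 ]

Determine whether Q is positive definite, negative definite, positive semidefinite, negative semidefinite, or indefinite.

negative semidefinite

Symmetric row and column elimination reduces A to a congruent diagonal form with pivots -5, -5, 0.
Counting signs: 2 negative, 1 zero.
Hence Q is negative semidefinite.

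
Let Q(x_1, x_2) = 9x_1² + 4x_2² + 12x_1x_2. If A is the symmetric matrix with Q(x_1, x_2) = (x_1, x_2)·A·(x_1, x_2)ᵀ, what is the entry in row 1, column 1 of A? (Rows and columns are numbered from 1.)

The coefficient of x_1² in Q is 9, and that is exactly A[1,1].

9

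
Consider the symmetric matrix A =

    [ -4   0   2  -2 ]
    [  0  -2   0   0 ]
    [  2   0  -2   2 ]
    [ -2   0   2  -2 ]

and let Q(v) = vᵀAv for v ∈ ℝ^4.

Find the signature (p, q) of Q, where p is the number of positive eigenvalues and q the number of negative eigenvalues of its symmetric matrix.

Row-reducing A symmetrically gives the diagonal entries -4, -2, -1, 0.
So there are 3 negative, 1 zero pivots.

(0, 3)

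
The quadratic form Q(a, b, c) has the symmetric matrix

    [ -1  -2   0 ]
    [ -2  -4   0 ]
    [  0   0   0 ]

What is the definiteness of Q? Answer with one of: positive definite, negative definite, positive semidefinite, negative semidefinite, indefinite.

negative semidefinite

Applying the same elementary operations to the rows and columns of A produces a congruent diagonal matrix with entries -1, 0, 0.
That gives 1 negative, 2 zero pivots.
Hence Q is negative semidefinite.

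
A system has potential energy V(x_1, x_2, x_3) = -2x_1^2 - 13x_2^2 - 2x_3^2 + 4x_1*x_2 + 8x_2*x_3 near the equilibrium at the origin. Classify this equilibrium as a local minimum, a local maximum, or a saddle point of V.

local maximum

The Hessian at the origin is H = [[-4, 4, 0], [4, -26, 8], [0, 8, -4]].
An LDLᵀ factorisation of H has diagonal entries -4, -22, -12/11.
Counting signs: 3 negative.
H is negative definite, so the origin is a strict local maximum.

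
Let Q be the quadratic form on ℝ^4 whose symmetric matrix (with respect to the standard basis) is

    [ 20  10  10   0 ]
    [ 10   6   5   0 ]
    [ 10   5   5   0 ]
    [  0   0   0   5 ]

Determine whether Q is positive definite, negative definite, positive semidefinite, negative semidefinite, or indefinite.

positive semidefinite

Applying the same elementary operations to the rows and columns of A produces a congruent diagonal matrix with entries 20, 1, 0, 5.
That gives 3 positive, 1 zero pivots.
Hence Q is positive semidefinite.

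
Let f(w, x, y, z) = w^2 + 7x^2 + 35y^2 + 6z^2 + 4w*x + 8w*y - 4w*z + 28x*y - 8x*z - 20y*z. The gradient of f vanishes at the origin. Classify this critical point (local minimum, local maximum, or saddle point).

The Hessian at the origin is H = [[2, 4, 8, -4], [4, 14, 28, -8], [8, 28, 70, -20], [-4, -8, -20, 12]].
An LDLᵀ factorisation of H has diagonal entries 2, 6, 14, 20/7.
That gives 4 positive pivots.
H is positive definite, so the origin is a strict local minimum.

local minimum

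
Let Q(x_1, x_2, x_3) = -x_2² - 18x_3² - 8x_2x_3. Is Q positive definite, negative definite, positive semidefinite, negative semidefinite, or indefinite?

The associated matrix is A = [[0, 0, 0], [0, -1, -4], [0, -4, -18]].
Row-reducing A symmetrically gives the diagonal entries 0, -1, -2.
So there are 2 negative, 1 zero pivots.
Hence Q is negative semidefinite.

negative semidefinite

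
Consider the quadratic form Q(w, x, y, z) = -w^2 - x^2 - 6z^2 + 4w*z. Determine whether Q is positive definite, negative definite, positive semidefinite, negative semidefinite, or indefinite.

Write A = [[-1, 0, 0, 2], [0, -1, 0, 0], [0, 0, 0, 0], [2, 0, 0, -6]].
Congruent diagonalization of A (simultaneous row and column reduction) yields pivots -1, -1, 0, -2.
That gives 3 negative, 1 zero pivots.
Hence Q is negative semidefinite.

negative semidefinite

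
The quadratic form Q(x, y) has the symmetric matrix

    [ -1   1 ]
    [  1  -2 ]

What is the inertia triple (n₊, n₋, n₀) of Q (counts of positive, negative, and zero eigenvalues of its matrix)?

(0, 2, 0)

Congruent diagonalization of A (simultaneous row and column reduction) yields pivots -1, -1.
Counting signs: 2 negative.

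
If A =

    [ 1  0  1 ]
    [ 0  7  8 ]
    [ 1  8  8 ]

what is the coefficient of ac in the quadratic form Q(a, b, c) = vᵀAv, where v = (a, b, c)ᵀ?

2

The coefficient of ac is A[1,3] + A[3,1] = 2·1 = 2.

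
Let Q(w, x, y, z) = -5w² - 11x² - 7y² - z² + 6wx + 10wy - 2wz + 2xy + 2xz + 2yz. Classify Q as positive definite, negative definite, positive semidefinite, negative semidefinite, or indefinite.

negative definite

Write A = [[-5, 3, 5, -1], [3, -11, 1, 1], [5, 1, -7, 1], [-1, 1, 1, -1]].
Symmetric row and column elimination reduces A to a congruent diagonal form with pivots -5, -46/5, -6/23, -2/3.
So there are 4 negative pivots.
Hence Q is negative definite.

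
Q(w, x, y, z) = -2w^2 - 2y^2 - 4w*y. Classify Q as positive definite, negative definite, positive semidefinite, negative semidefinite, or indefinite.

negative semidefinite

Write A = [[-2, 0, -2, 0], [0, 0, 0, 0], [-2, 0, -2, 0], [0, 0, 0, 0]].
Row-reducing A symmetrically gives the diagonal entries -2, 0, 0, 0.
Counting signs: 1 negative, 3 zero.
Hence Q is negative semidefinite.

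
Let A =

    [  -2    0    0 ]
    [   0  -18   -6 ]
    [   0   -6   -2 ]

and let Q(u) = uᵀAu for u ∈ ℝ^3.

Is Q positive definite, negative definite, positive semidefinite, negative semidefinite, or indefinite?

Row-reducing A symmetrically gives the diagonal entries -2, -18, 0.
So there are 2 negative, 1 zero pivots.
Hence Q is negative semidefinite.

negative semidefinite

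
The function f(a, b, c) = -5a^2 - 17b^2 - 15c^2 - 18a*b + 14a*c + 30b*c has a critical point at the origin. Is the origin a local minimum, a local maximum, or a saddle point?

saddle point

The Hessian at the origin is H = [[-10, -18, 14], [-18, -34, 30], [14, 30, -30]].
Row-reducing H symmetrically gives the diagonal entries -10, -8/5, 4.
So there are 1 positive, 2 negative pivots.
H is indefinite, so the origin is a saddle point.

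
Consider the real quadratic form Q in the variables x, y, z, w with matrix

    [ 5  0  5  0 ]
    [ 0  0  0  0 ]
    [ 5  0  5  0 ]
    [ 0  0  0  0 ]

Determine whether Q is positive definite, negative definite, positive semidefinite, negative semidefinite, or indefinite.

positive semidefinite

Applying the same elementary operations to the rows and columns of A produces a congruent diagonal matrix with entries 5, 0, 0, 0.
So there are 1 positive, 3 zero pivots.
Hence Q is positive semidefinite.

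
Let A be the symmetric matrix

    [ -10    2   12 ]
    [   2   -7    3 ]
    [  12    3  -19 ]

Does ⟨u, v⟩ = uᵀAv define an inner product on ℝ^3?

no

Symmetric row and column elimination reduces A to a congruent diagonal form with pivots -10, -33/5, -2/11.
That gives 3 negative pivots.
Hence Q is negative definite.
⟨·,·⟩ is an inner product exactly when A is positive definite.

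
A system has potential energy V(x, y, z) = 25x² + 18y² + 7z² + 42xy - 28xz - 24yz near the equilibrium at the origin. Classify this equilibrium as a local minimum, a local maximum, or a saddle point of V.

The Hessian at the origin is H = [[50, 42, -28], [42, 36, -24], [-28, -24, 14]].
Congruent diagonalization of H (simultaneous row and column reduction) yields pivots 50, 18/25, -2.
That gives 2 positive, 1 negative pivots.
H is indefinite, so the origin is a saddle point.

saddle point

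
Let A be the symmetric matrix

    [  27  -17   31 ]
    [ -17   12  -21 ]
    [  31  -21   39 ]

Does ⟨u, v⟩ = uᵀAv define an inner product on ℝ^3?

yes

Leading principal minors: Δ_1 = 27, Δ_2 = 35, Δ_3 = 60.
All leading principal minors are positive, so by Sylvester's criterion Q is positive definite.
⟨·,·⟩ is an inner product exactly when A is positive definite.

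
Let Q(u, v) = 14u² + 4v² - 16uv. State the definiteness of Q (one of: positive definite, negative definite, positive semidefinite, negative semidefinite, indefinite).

indefinite

The symmetric matrix of Q is [[14, -8], [-8, 4]].
For the 2×2 matrix [[14, -8], [-8, 4]]: det = 14·4 − (-8)² = -8, trace = 18.
det < 0 so the eigenvalues have opposite signs; the form is indefinite.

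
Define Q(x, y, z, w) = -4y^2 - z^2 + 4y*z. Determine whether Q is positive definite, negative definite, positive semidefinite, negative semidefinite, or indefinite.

negative semidefinite

The associated matrix is A = [[0, 0, 0, 0], [0, -4, 2, 0], [0, 2, -1, 0], [0, 0, 0, 0]].
Applying the same elementary operations to the rows and columns of A produces a congruent diagonal matrix with entries 0, -4, 0, 0.
So there are 1 negative, 3 zero pivots.
Hence Q is negative semidefinite.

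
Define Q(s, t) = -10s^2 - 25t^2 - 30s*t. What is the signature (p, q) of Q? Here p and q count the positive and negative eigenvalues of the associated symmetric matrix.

Write A = [[-10, -15], [-15, -25]].
Congruent diagonalization of A (simultaneous row and column reduction) yields pivots -10, -5/2.
Counting signs: 2 negative.

(0, 2)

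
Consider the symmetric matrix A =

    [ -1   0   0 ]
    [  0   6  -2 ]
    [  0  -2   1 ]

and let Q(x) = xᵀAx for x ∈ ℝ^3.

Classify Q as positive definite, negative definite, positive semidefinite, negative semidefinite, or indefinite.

Row-reducing A symmetrically gives the diagonal entries -1, 6, 1/3.
That gives 2 positive, 1 negative pivots.
Hence Q is indefinite.

indefinite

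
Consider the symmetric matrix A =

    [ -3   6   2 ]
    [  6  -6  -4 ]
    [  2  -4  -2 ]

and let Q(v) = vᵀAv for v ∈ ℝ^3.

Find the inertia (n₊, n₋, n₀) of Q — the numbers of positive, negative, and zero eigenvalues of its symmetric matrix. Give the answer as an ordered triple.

Row-reducing A symmetrically gives the diagonal entries -3, 6, -2/3.
Counting signs: 1 positive, 2 negative.

(1, 2, 0)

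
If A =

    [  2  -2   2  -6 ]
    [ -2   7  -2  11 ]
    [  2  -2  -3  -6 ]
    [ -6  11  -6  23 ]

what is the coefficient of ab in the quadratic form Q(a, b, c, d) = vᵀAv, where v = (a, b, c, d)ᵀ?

-4

The coefficient of ab is A[1,2] + A[2,1] = 2·(-2) = -4.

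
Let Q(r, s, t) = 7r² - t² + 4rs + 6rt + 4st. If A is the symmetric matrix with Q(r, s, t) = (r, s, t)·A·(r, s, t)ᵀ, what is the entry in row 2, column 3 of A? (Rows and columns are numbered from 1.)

The coefficient of s·t in Q is 4. For a symmetric A this equals A[2,3] + A[3,2] = 2·A[2,3].
So A[2,3] = 4/2 = 2.

2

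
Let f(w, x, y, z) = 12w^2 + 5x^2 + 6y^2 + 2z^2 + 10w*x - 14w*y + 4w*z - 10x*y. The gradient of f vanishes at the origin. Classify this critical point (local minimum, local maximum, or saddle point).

The Hessian at the origin is H = [[24, 10, -14, 4], [10, 10, -10, 0], [-14, -10, 12, 0], [4, 0, 0, 4]].
Row-reducing H symmetrically gives the diagonal entries 24, 35/6, 6/7, 4/3.
So there are 4 positive pivots.
H is positive definite, so the origin is a strict local minimum.

local minimum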